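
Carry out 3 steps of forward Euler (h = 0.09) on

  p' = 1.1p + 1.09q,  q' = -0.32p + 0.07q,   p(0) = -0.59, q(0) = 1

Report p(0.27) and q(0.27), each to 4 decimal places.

-0.4518, 1.0667

Euler on (p,q): p_{n+1} = p_n + h·p', q_{n+1} = q_n + h·q'.
0.000000: (-0.590000, 1.000000); f=(0.441000, 0.258800) → (-0.550310, 1.023292)
0.090000: (-0.550310, 1.023292); f=(0.510047, 0.247730) → (-0.504406, 1.045588)
0.180000: (-0.504406, 1.045588); f=(0.584844, 0.234601) → (-0.451770, 1.066702)
(p(0.27), q(0.27)) ≈ (-0.4518, 1.0667)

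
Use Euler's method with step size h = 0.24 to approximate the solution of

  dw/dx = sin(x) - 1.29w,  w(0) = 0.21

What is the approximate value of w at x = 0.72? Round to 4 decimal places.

0.2193

Euler: w_{n+1} = w_n + h·f(x_n, w_n).
x=0.000000, w=0.210000: f=-0.270900 → w ← 0.210000 + 0.24·(-0.270900) = 0.144984
x=0.240000, w=0.144984: f=0.050673 → w ← 0.144984 + 0.24·0.050673 = 0.157146
x=0.480000, w=0.157146: f=0.259061 → w ← 0.157146 + 0.24·0.259061 = 0.219320
w(0.72) ≈ 0.2193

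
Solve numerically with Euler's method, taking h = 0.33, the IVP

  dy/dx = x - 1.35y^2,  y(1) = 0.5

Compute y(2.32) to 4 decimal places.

Euler: y_{n+1} = y_n + h·f(x_n, y_n).
x=1.000000, y=0.500000: f=0.662500 → y ← 0.500000 + 0.33·0.662500 = 0.718625
x=1.330000, y=0.718625: f=0.632830 → y ← 0.718625 + 0.33·0.632830 = 0.927459
x=1.660000, y=0.927459: f=0.498757 → y ← 0.927459 + 0.33·0.498757 = 1.092049
x=1.990000, y=1.092049: f=0.380030 → y ← 1.092049 + 0.33·0.380030 = 1.217459
y(2.32) ≈ 1.2175

1.2175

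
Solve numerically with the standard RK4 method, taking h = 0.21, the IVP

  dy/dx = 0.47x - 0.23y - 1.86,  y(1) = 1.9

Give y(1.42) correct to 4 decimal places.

1.2087

RK4: k1 = f(x_n, y_n); k2 = f(x_n + h/2, y_n + (h/2)·k1); k3 = f(x_n + h/2, y_n + (h/2)·k2); k4 = f(x_n + h, y_n + h·k3); y_{n+1} = y_n + (h/6)·(k1 + 2k2 + 2k3 + k4).
x=1.000000, y=1.900000:
  k1 = f(1.000000, 1.900000) = -1.827000
  k2 = f(1.105000, 1.708165) = -1.733528
  k3 = f(1.105000, 1.717980) = -1.735785
  k4 = f(1.210000, 1.535485) = -1.644462
  y ← 1.900000 + (0.21/6)·(k1 + 2k2 + 2k3 + k4) = 1.535647
x=1.210000, y=1.535647:
  k1 = f(1.210000, 1.535647) = -1.644499
  k2 = f(1.315000, 1.362975) = -1.555434
  k3 = f(1.315000, 1.372326) = -1.557585
  k4 = f(1.420000, 1.208554) = -1.470567
  y ← 1.535647 + (0.21/6)·(k1 + 2k2 + 2k3 + k4) = 1.208708
y(1.42) ≈ 1.2087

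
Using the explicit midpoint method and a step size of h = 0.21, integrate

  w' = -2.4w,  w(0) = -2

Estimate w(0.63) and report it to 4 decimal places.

-0.4836

Midpoint: k1 = f(t_n, w_n); k2 = f(t_n + h/2, w_n + (h/2)·k1); w_{n+1} = w_n + h·k2.
t=0.000000, w=-2.000000:
  k1 = f(0.000000, -2.000000) = 4.800000
  k2 = f(0.105000, -1.496000) = 3.590400
  w ← -2.000000 + 0.21·3.590400 = -1.246016
t=0.210000, w=-1.246016:
  k1 = f(0.210000, -1.246016) = 2.990438
  k2 = f(0.315000, -0.932020) = 2.236848
  w ← -1.246016 + 0.21·2.236848 = -0.776278
t=0.420000, w=-0.776278:
  k1 = f(0.420000, -0.776278) = 1.863067
  k2 = f(0.525000, -0.580656) = 1.393574
  w ← -0.776278 + 0.21·1.393574 = -0.483627
w(0.63) ≈ -0.4836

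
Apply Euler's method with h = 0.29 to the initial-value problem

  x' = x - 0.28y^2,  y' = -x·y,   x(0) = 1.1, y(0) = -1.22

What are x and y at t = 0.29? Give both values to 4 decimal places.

1.2981, -0.8308

Euler on (x,y): x_{n+1} = x_n + h·x', y_{n+1} = y_n + h·y'.
0.000000: (1.100000, -1.220000); f=(0.683248, 1.342000) → (1.298142, -0.830820)
(x(0.29), y(0.29)) ≈ (1.2981, -0.8308)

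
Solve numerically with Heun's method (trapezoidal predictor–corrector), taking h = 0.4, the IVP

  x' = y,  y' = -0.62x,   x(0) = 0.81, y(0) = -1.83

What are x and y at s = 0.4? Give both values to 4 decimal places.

0.0378, -1.9401

Heun on (x,y): k1 = f(s_n, state_n); k2 = f(s_n + h, state_n + h·k1); state_{n+1} = state_n + (h/2)·(k1 + k2).
0.000000: (0.810000, -1.830000)
  k1 = (-1.830000, -0.502200)
  predictor → (0.078000, -2.030880)
  k2 = (-2.030880, -0.048360)
  → (0.037824, -1.940112)
(x(0.4), y(0.4)) ≈ (0.0378, -1.9401)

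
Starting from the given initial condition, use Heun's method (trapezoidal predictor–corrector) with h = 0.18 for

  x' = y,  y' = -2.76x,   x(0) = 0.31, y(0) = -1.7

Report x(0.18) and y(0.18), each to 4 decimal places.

Heun on (x,y): k1 = f(s_n, state_n); k2 = f(s_n + h, state_n + h·k1); state_{n+1} = state_n + (h/2)·(k1 + k2).
0.000000: (0.310000, -1.700000)
  k1 = (-1.700000, -0.855600)
  predictor → (0.004000, -1.854008)
  k2 = (-1.854008, -0.011040)
  → (-0.009861, -1.777998)
(x(0.18), y(0.18)) ≈ (-0.0099, -1.7780)

-0.0099, -1.7780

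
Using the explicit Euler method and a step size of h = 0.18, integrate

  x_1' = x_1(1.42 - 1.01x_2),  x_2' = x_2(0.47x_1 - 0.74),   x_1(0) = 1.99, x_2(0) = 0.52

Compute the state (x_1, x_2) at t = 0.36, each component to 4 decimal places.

Euler on (x_1,x_2): x_1_{n+1} = x_1_n + h·x_1', x_2_{n+1} = x_2_n + h·x_2'.
0.000000: (1.990000, 0.520000); f=(1.780652, 0.101556) → (2.310517, 0.538280)
0.180000: (2.310517, 0.538280); f=(2.024792, 0.186214) → (2.674980, 0.571799)
(x_1(0.36), x_2(0.36)) ≈ (2.6750, 0.5718)

2.6750, 0.5718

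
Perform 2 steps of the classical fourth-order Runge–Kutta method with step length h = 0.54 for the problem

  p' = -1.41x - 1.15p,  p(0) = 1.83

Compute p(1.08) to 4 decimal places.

RK4: k1 = f(x_n, p_n); k2 = f(x_n + h/2, p_n + (h/2)·k1); k3 = f(x_n + h/2, p_n + (h/2)·k2); k4 = f(x_n + h, p_n + h·k3); p_{n+1} = p_n + (h/6)·(k1 + 2k2 + 2k3 + k4).
x=0.000000, p=1.830000:
  k1 = f(0.000000, 1.830000) = -2.104500
  k2 = f(0.270000, 1.261785) = -1.831753
  k3 = f(0.270000, 1.335427) = -1.916441
  k4 = f(0.540000, 0.795122) = -1.675790
  p ← 1.830000 + (0.54/6)·(k1 + 2k2 + 2k3 + k4) = 0.815099
x=0.540000, p=0.815099:
  k1 = f(0.540000, 0.815099) = -1.698764
  k2 = f(0.810000, 0.356433) = -1.551998
  k3 = f(0.810000, 0.396060) = -1.597569
  k4 = f(1.080000, -0.047588) = -1.468074
  p ← 0.815099 + (0.54/6)·(k1 + 2k2 + 2k3 + k4) = -0.036838
p(1.08) ≈ -0.0368

-0.0368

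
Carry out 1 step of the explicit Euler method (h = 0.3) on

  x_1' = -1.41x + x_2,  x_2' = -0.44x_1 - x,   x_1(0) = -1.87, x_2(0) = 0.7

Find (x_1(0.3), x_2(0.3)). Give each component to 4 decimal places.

Euler on (x_1,x_2): x_1_{n+1} = x_1_n + h·x_1', x_2_{n+1} = x_2_n + h·x_2'.
0.000000: (-1.870000, 0.700000); f=(0.700000, 0.822800) → (-1.660000, 0.946840)
(x_1(0.3), x_2(0.3)) ≈ (-1.6600, 0.9468)

-1.6600, 0.9468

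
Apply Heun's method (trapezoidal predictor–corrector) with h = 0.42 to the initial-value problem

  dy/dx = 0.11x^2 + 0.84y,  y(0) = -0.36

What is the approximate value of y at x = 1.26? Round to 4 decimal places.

-0.9223

Heun: k1 = f(x_n, y_n); k2 = f(x_n + h, y_n + h·k1); y_{n+1} = y_n + (h/2)·(k1 + k2).
x=0.000000, y=-0.360000:
  k1 = f(0.000000, -0.360000) = -0.302400
  k2 = f(0.420000, -0.487008) = -0.389683
  y ← -0.360000 + (0.42/2)·(-0.302400 + (-0.389683)) = -0.505337
x=0.420000, y=-0.505337:
  k1 = f(0.420000, -0.505337) = -0.405079
  k2 = f(0.840000, -0.675471) = -0.489779
  y ← -0.505337 + (0.42/2)·(-0.405079 + (-0.489779)) = -0.693258
x=0.840000, y=-0.693258:
  k1 = f(0.840000, -0.693258) = -0.504720
  k2 = f(1.260000, -0.905240) = -0.585766
  y ← -0.693258 + (0.42/2)·(-0.504720 + (-0.585766)) = -0.922260
y(1.26) ≈ -0.9223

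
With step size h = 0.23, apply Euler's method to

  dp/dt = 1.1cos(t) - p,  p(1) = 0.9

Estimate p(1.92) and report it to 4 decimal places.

0.4204

Euler: p_{n+1} = p_n + h·f(t_n, p_n).
t=1.000000, p=0.900000: f=-0.305667 → p ← 0.900000 + 0.23·(-0.305667) = 0.829696
t=1.230000, p=0.829696: f=-0.462035 → p ← 0.829696 + 0.23·(-0.462035) = 0.723428
t=1.460000, p=0.723428: f=-0.601802 → p ← 0.723428 + 0.23·(-0.601802) = 0.585014
t=1.690000, p=0.585014: f=-0.715828 → p ← 0.585014 + 0.23·(-0.715828) = 0.420374
p(1.92) ≈ 0.4204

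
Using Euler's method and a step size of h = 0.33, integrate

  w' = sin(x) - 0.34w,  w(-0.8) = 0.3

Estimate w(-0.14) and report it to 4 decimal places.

Euler: w_{n+1} = w_n + h·f(x_n, w_n).
x=-0.800000, w=0.300000: f=-0.819356 → w ← 0.300000 + 0.33·(-0.819356) = 0.029612
x=-0.470000, w=0.029612: f=-0.462955 → w ← 0.029612 + 0.33·(-0.462955) = -0.123163
w(-0.14) ≈ -0.1232

-0.1232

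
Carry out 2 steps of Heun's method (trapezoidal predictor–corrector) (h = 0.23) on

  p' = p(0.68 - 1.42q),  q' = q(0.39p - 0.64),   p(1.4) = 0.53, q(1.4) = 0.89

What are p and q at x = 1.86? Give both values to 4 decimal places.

0.4289, 0.7216

Heun on (p,q): k1 = f(x_n, state_n); k2 = f(x_n + h, state_n + h·k1); state_{n+1} = state_n + (h/2)·(k1 + k2).
1.400000: (0.530000, 0.890000)
  k1 = (-0.309414, -0.385637)
  predictor → (0.458835, 0.801303)
  k2 = (-0.210078, -0.369445)
  → (0.470258, 0.803166)
1.630000: (0.470258, 0.803166)
  k1 = (-0.216552, -0.366725)
  predictor → (0.420452, 0.718819)
  k2 = (-0.143257, -0.342175)
  → (0.428880, 0.721642)
(p(1.86), q(1.86)) ≈ (0.4289, 0.7216)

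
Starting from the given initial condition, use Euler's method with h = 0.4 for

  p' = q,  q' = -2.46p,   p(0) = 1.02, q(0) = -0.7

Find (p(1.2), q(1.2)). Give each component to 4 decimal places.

Euler on (p,q): p_{n+1} = p_n + h·p', q_{n+1} = q_n + h·q'.
0.000000: (1.020000, -0.700000); f=(-0.700000, -2.509200) → (0.740000, -1.703680)
0.400000: (0.740000, -1.703680); f=(-1.703680, -1.820400) → (0.058528, -2.431840)
0.800000: (0.058528, -2.431840); f=(-2.431840, -0.143979) → (-0.914208, -2.489432)
(p(1.2), q(1.2)) ≈ (-0.9142, -2.4894)

-0.9142, -2.4894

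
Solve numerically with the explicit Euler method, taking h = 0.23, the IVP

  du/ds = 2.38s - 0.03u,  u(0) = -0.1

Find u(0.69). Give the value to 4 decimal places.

Euler: u_{n+1} = u_n + h·f(s_n, u_n).
s=0.000000, u=-0.100000: f=0.003000 → u ← -0.100000 + 0.23·0.003000 = -0.099310
s=0.230000, u=-0.099310: f=0.550379 → u ← -0.099310 + 0.23·0.550379 = 0.027277
s=0.460000, u=0.027277: f=1.093982 → u ← 0.027277 + 0.23·1.093982 = 0.278893
u(0.69) ≈ 0.2789

0.2789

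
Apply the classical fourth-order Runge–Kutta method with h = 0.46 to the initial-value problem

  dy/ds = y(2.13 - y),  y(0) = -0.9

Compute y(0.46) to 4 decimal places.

-6.3676

RK4: k1 = f(s_n, y_n); k2 = f(s_n + h/2, y_n + (h/2)·k1); k3 = f(s_n + h/2, y_n + (h/2)·k2); k4 = f(s_n + h, y_n + h·k3); y_{n+1} = y_n + (h/6)·(k1 + 2k2 + 2k3 + k4).
s=0.000000, y=-0.900000:
  k1 = f(0.000000, -0.900000) = -2.727000
  k2 = f(0.230000, -1.527210) = -5.585328
  k3 = f(0.230000, -2.184625) = -9.425840
  k4 = f(0.460000, -5.235886) = -38.566945
  y ← -0.900000 + (0.46/6)·(k1 + 2k2 + 2k3 + k4) = -6.367581
y(0.46) ≈ -6.3676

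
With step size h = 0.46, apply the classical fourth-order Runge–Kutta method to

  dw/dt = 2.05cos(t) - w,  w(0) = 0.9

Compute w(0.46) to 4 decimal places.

RK4: k1 = f(t_n, w_n); k2 = f(t_n + h/2, w_n + (h/2)·k1); k3 = f(t_n + h/2, w_n + (h/2)·k2); k4 = f(t_n + h, w_n + h·k3); w_{n+1} = w_n + (h/6)·(k1 + 2k2 + 2k3 + k4).
t=0.000000, w=0.900000:
  k1 = f(0.000000, 0.900000) = 1.150000
  k2 = f(0.230000, 1.164500) = 0.831516
  k3 = f(0.230000, 1.091249) = 0.904767
  k4 = f(0.460000, 1.316193) = 0.520715
  w ← 0.900000 + (0.46/6)·(k1 + 2k2 + 2k3 + k4) = 1.294318
w(0.46) ≈ 1.2943

1.2943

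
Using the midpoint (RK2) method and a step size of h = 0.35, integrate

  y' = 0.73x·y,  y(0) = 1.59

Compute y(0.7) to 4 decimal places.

Midpoint: k1 = f(x_n, y_n); k2 = f(x_n + h/2, y_n + (h/2)·k1); y_{n+1} = y_n + h·k2.
x=0.000000, y=1.590000:
  k1 = f(0.000000, 1.590000) = 0.000000
  k2 = f(0.175000, 1.590000) = 0.203123
  y ← 1.590000 + 0.35·0.203123 = 1.661093
x=0.350000, y=1.661093:
  k1 = f(0.350000, 1.661093) = 0.424409
  k2 = f(0.525000, 1.735364) = 0.665078
  y ← 1.661093 + 0.35·0.665078 = 1.893870
y(0.7) ≈ 1.8939

1.8939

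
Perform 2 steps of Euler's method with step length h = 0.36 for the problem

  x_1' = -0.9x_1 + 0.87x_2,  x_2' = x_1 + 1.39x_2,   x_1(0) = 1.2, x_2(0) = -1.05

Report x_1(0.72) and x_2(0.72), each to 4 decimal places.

-0.0321, -1.5419

Euler on (x_1,x_2): x_1_{n+1} = x_1_n + h·x_1', x_2_{n+1} = x_2_n + h·x_2'.
0.000000: (1.200000, -1.050000); f=(-1.993500, -0.259500) → (0.482340, -1.143420)
0.360000: (0.482340, -1.143420); f=(-1.428881, -1.107014) → (-0.032057, -1.541945)
(x_1(0.72), x_2(0.72)) ≈ (-0.0321, -1.5419)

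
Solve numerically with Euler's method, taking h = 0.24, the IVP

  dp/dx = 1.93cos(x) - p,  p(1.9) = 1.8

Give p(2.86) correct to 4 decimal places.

-0.2658

Euler: p_{n+1} = p_n + h·f(x_n, p_n).
x=1.900000, p=1.800000: f=-2.423949 → p ← 1.800000 + 0.24·(-2.423949) = 1.218252
x=2.140000, p=1.218252: f=-2.258448 → p ← 1.218252 + 0.24·(-2.258448) = 0.676225
x=2.380000, p=0.676225: f=-2.073039 → p ← 0.676225 + 0.24·(-2.073039) = 0.178695
x=2.620000, p=0.178695: f=-1.852057 → p ← 0.178695 + 0.24·(-1.852057) = -0.265798
p(2.86) ≈ -0.2658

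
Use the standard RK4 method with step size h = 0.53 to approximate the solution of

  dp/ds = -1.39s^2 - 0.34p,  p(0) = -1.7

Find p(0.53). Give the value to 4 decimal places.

-1.4857

RK4: k1 = f(s_n, p_n); k2 = f(s_n + h/2, p_n + (h/2)·k1); k3 = f(s_n + h/2, p_n + (h/2)·k2); k4 = f(s_n + h, p_n + h·k3); p_{n+1} = p_n + (h/6)·(k1 + 2k2 + 2k3 + k4).
s=0.000000, p=-1.700000:
  k1 = f(0.000000, -1.700000) = 0.578000
  k2 = f(0.265000, -1.546830) = 0.428309
  k3 = f(0.265000, -1.586498) = 0.441797
  k4 = f(0.530000, -1.465848) = 0.107937
  p ← -1.700000 + (0.53/6)·(k1 + 2k2 + 2k3 + k4) = -1.485690
p(0.53) ≈ -1.4857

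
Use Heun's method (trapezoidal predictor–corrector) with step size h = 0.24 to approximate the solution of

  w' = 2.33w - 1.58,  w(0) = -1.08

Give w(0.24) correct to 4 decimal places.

-2.3380

Heun: k1 = f(t_n, w_n); k2 = f(t_n + h, w_n + h·k1); w_{n+1} = w_n + (h/2)·(k1 + k2).
t=0.000000, w=-1.080000:
  k1 = f(0.000000, -1.080000) = -4.096400
  k2 = f(0.240000, -2.063136) = -6.387107
  w ← -1.080000 + (0.24/2)·(-4.096400 + (-6.387107)) = -2.338021
w(0.24) ≈ -2.3380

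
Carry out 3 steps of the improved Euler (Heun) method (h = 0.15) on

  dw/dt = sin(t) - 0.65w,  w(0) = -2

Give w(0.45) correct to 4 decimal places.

-1.4024

Heun: k1 = f(t_n, w_n); k2 = f(t_n + h, w_n + h·k1); w_{n+1} = w_n + (h/2)·(k1 + k2).
t=0.000000, w=-2.000000:
  k1 = f(0.000000, -2.000000) = 1.300000
  k2 = f(0.150000, -1.805000) = 1.322688
  w ← -2.000000 + (0.15/2)·(1.300000 + 1.322688) = -1.803298
t=0.150000, w=-1.803298:
  k1 = f(0.150000, -1.803298) = 1.321582
  k2 = f(0.300000, -1.605061) = 1.338810
  w ← -1.803298 + (0.15/2)·(1.321582 + 1.338810) = -1.603769
t=0.300000, w=-1.603769:
  k1 = f(0.300000, -1.603769) = 1.337970
  k2 = f(0.450000, -1.403073) = 1.346963
  w ← -1.603769 + (0.15/2)·(1.337970 + 1.346963) = -1.402399
w(0.45) ≈ -1.4024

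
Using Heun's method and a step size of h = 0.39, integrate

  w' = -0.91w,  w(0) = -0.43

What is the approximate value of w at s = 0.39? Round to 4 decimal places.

Heun: k1 = f(s_n, w_n); k2 = f(s_n + h, w_n + h·k1); w_{n+1} = w_n + (h/2)·(k1 + k2).
s=0.000000, w=-0.430000:
  k1 = f(0.000000, -0.430000) = 0.391300
  k2 = f(0.390000, -0.277393) = 0.252428
  w ← -0.430000 + (0.39/2)·(0.391300 + 0.252428) = -0.304473
w(0.39) ≈ -0.3045

-0.3045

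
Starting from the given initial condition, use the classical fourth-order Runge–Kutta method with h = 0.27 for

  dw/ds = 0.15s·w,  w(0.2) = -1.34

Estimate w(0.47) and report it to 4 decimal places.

-1.3583

RK4: k1 = f(s_n, w_n); k2 = f(s_n + h/2, w_n + (h/2)·k1); k3 = f(s_n + h/2, w_n + (h/2)·k2); k4 = f(s_n + h, w_n + h·k3); w_{n+1} = w_n + (h/6)·(k1 + 2k2 + 2k3 + k4).
s=0.200000, w=-1.340000:
  k1 = f(0.200000, -1.340000) = -0.040200
  k2 = f(0.335000, -1.345427) = -0.067608
  k3 = f(0.335000, -1.349127) = -0.067794
  k4 = f(0.470000, -1.358304) = -0.095760
  w ← -1.340000 + (0.27/6)·(k1 + 2k2 + 2k3 + k4) = -1.358304
w(0.47) ≈ -1.3583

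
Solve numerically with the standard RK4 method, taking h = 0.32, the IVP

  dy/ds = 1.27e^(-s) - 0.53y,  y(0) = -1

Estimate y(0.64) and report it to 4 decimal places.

RK4: k1 = f(s_n, y_n); k2 = f(s_n + h/2, y_n + (h/2)·k1); k3 = f(s_n + h/2, y_n + (h/2)·k2); k4 = f(s_n + h, y_n + h·k3); y_{n+1} = y_n + (h/6)·(k1 + 2k2 + 2k3 + k4).
s=0.000000, y=-1.000000:
  k1 = f(0.000000, -1.000000) = 1.800000
  k2 = f(0.160000, -0.712000) = 1.459583
  k3 = f(0.160000, -0.766467) = 1.488450
  k4 = f(0.320000, -0.523696) = 1.199768
  y ← -1.000000 + (0.32/6)·(k1 + 2k2 + 2k3 + k4) = -0.525556
s=0.320000, y=-0.525556:
  k1 = f(0.320000, -0.525556) = 1.200754
  k2 = f(0.480000, -0.333435) = 0.962575
  k3 = f(0.480000, -0.371543) = 0.982773
  k4 = f(0.640000, -0.211068) = 0.781528
  y ← -0.525556 + (0.32/6)·(k1 + 2k2 + 2k3 + k4) = -0.212330
y(0.64) ≈ -0.2123

-0.2123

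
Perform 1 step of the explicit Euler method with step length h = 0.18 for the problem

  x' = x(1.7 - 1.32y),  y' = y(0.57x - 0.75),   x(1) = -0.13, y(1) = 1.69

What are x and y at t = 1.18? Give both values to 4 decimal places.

-0.1176, 1.4393

Euler on (x,y): x_{n+1} = x_n + h·x', y_{n+1} = y_n + h·y'.
1.000000: (-0.130000, 1.690000); f=(0.069004, -1.392729) → (-0.117579, 1.439309)
(x(1.18), y(1.18)) ≈ (-0.1176, 1.4393)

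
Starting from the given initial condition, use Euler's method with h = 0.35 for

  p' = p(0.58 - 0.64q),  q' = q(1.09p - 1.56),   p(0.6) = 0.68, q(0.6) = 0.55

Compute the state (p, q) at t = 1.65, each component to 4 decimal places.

Euler on (p,q): p_{n+1} = p_n + h·p', q_{n+1} = q_n + h·q'.
0.600000: (0.680000, 0.550000); f=(0.155040, -0.450340) → (0.734264, 0.392381)
0.950000: (0.734264, 0.392381); f=(0.241482, -0.298073) → (0.818783, 0.288055)
1.300000: (0.818783, 0.288055); f=(0.323947, -0.192285) → (0.932164, 0.220756)
(p(1.65), q(1.65)) ≈ (0.9322, 0.2208)

0.9322, 0.2208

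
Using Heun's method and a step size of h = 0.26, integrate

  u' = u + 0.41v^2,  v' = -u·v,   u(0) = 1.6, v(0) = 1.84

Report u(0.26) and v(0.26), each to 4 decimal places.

Heun on (u,v): k1 = f(t_n, state_n); k2 = f(t_n + h, state_n + h·k1); state_{n+1} = state_n + (h/2)·(k1 + k2).
0.000000: (1.600000, 1.840000)
  k1 = (2.988096, -2.944000)
  predictor → (2.376905, 1.074560)
  k2 = (2.850323, -2.554127)
  → (2.358995, 1.125243)
(u(0.26), v(0.26)) ≈ (2.3590, 1.1252)

2.3590, 1.1252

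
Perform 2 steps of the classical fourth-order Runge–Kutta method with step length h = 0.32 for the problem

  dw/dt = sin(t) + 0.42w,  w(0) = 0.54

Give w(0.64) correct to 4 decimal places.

RK4: k1 = f(t_n, w_n); k2 = f(t_n + h/2, w_n + (h/2)·k1); k3 = f(t_n + h/2, w_n + (h/2)·k2); k4 = f(t_n + h, w_n + h·k3); w_{n+1} = w_n + (h/6)·(k1 + 2k2 + 2k3 + k4).
t=0.000000, w=0.540000:
  k1 = f(0.000000, 0.540000) = 0.226800
  k2 = f(0.160000, 0.576288) = 0.401359
  k3 = f(0.160000, 0.604217) = 0.413090
  k4 = f(0.320000, 0.672189) = 0.596886
  w ← 0.540000 + (0.32/6)·(k1 + 2k2 + 2k3 + k4) = 0.670804
t=0.320000, w=0.670804:
  k1 = f(0.320000, 0.670804) = 0.596304
  k2 = f(0.480000, 0.766213) = 0.783589
  k3 = f(0.480000, 0.796179) = 0.796174
  k4 = f(0.640000, 0.925580) = 0.985939
  w ← 0.670804 + (0.32/6)·(k1 + 2k2 + 2k3 + k4) = 0.923699
w(0.64) ≈ 0.9237

0.9237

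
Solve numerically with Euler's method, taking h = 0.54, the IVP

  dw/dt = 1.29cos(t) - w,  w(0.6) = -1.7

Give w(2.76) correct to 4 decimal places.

-0.4147

Euler: w_{n+1} = w_n + h·f(t_n, w_n).
t=0.600000, w=-1.700000: f=2.764683 → w ← -1.700000 + 0.54·2.764683 = -0.207071
t=1.140000, w=-0.207071: f=0.745768 → w ← -0.207071 + 0.54·0.745768 = 0.195644
t=1.680000, w=0.195644: f=-0.336236 → w ← 0.195644 + 0.54·(-0.336236) = 0.014076
t=2.220000, w=0.014076: f=-0.793948 → w ← 0.014076 + 0.54·(-0.793948) = -0.414656
w(2.76) ≈ -0.4147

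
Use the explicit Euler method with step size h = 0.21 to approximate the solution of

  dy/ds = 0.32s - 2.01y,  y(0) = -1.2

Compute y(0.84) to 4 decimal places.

-0.0705

Euler: y_{n+1} = y_n + h·f(s_n, y_n).
s=0.000000, y=-1.200000: f=2.412000 → y ← -1.200000 + 0.21·2.412000 = -0.693480
s=0.210000, y=-0.693480: f=1.461095 → y ← -0.693480 + 0.21·1.461095 = -0.386650
s=0.420000, y=-0.386650: f=0.911567 → y ← -0.386650 + 0.21·0.911567 = -0.195221
s=0.630000, y=-0.195221: f=0.593994 → y ← -0.195221 + 0.21·0.593994 = -0.070482
y(0.84) ≈ -0.0705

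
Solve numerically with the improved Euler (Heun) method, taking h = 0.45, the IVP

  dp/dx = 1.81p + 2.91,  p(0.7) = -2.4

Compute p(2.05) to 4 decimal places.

-9.4399

Heun: k1 = f(x_n, p_n); k2 = f(x_n + h, p_n + h·k1); p_{n+1} = p_n + (h/2)·(k1 + k2).
x=0.700000, p=-2.400000:
  k1 = f(0.700000, -2.400000) = -1.434000
  k2 = f(1.150000, -3.045300) = -2.601993
  p ← -2.400000 + (0.45/2)·(-1.434000 + (-2.601993)) = -3.308098
x=1.150000, p=-3.308098:
  k1 = f(1.150000, -3.308098) = -3.077658
  k2 = f(1.600000, -4.693045) = -5.584411
  p ← -3.308098 + (0.45/2)·(-3.077658 + (-5.584411)) = -5.257064
x=1.600000, p=-5.257064:
  k1 = f(1.600000, -5.257064) = -6.605286
  k2 = f(2.050000, -8.229442) = -11.985291
  p ← -5.257064 + (0.45/2)·(-6.605286 + (-11.985291)) = -9.439944
p(2.05) ≈ -9.4399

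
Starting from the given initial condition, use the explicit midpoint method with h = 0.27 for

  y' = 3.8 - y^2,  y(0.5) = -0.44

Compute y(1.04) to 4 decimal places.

Midpoint: k1 = f(x_n, y_n); k2 = f(x_n + h/2, y_n + (h/2)·k1); y_{n+1} = y_n + h·k2.
x=0.500000, y=-0.440000:
  k1 = f(0.500000, -0.440000) = 3.606400
  k2 = f(0.635000, 0.046864) = 3.797804
  y ← -0.440000 + 0.27·3.797804 = 0.585407
x=0.770000, y=0.585407:
  k1 = f(0.770000, 0.585407) = 3.457299
  k2 = f(0.905000, 1.052142) = 2.692997
  y ← 0.585407 + 0.27·2.692997 = 1.312516
y(1.04) ≈ 1.3125

1.3125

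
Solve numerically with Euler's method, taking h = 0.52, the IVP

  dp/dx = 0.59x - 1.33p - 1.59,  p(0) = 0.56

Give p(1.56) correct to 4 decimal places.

-0.7757

Euler: p_{n+1} = p_n + h·f(x_n, p_n).
x=0.000000, p=0.560000: f=-2.334800 → p ← 0.560000 + 0.52·(-2.334800) = -0.654096
x=0.520000, p=-0.654096: f=-0.413252 → p ← -0.654096 + 0.52·(-0.413252) = -0.868987
x=1.040000, p=-0.868987: f=0.179353 → p ← -0.868987 + 0.52·0.179353 = -0.775724
p(1.56) ≈ -0.7757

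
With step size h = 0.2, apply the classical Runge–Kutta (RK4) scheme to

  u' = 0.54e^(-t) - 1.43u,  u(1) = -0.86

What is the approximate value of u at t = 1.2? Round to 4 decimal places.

-0.6149

RK4: k1 = f(t_n, u_n); k2 = f(t_n + h/2, u_n + (h/2)·k1); k3 = f(t_n + h/2, u_n + (h/2)·k2); k4 = f(t_n + h, u_n + h·k3); u_{n+1} = u_n + (h/6)·(k1 + 2k2 + 2k3 + k4).
t=1.000000, u=-0.860000:
  k1 = f(1.000000, -0.860000) = 1.428455
  k2 = f(1.100000, -0.717155) = 1.205281
  k3 = f(1.100000, -0.739472) = 1.237195
  k4 = f(1.200000, -0.612561) = 1.038607
  u ← -0.860000 + (0.2/6)·(k1 + 2k2 + 2k3 + k4) = -0.614933
u(1.2) ≈ -0.6149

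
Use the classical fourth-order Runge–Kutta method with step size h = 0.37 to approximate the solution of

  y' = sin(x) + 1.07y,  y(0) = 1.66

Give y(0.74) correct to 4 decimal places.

4.0121

RK4: k1 = f(x_n, y_n); k2 = f(x_n + h/2, y_n + (h/2)·k1); k3 = f(x_n + h/2, y_n + (h/2)·k2); k4 = f(x_n + h, y_n + h·k3); y_{n+1} = y_n + (h/6)·(k1 + 2k2 + 2k3 + k4).
x=0.000000, y=1.660000:
  k1 = f(0.000000, 1.660000) = 1.776200
  k2 = f(0.185000, 1.988597) = 2.311745
  k3 = f(0.185000, 2.087673) = 2.417757
  k4 = f(0.370000, 2.554570) = 3.095005
  y ← 1.660000 + (0.37/6)·(k1 + 2k2 + 2k3 + k4) = 2.543696
x=0.370000, y=2.543696:
  k1 = f(0.370000, 2.543696) = 3.083370
  k2 = f(0.555000, 3.114120) = 3.859051
  k3 = f(0.555000, 3.257621) = 4.012597
  k4 = f(0.740000, 4.028357) = 4.984630
  y ← 2.543696 + (0.37/6)·(k1 + 2k2 + 2k3 + k4) = 4.012060
y(0.74) ≈ 4.0121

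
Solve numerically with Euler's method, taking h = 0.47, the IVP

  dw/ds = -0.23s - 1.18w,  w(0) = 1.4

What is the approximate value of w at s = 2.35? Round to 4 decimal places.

-0.2712

Euler: w_{n+1} = w_n + h·f(s_n, w_n).
s=0.000000, w=1.400000: f=-1.652000 → w ← 1.400000 + 0.47·(-1.652000) = 0.623560
s=0.470000, w=0.623560: f=-0.843901 → w ← 0.623560 + 0.47·(-0.843901) = 0.226927
s=0.940000, w=0.226927: f=-0.483973 → w ← 0.226927 + 0.47·(-0.483973) = -0.000541
s=1.410000, w=-0.000541: f=-0.323662 → w ← -0.000541 + 0.47·(-0.323662) = -0.152662
s=1.880000, w=-0.152662: f=-0.252259 → w ← -0.152662 + 0.47·(-0.252259) = -0.271224
w(2.35) ≈ -0.2712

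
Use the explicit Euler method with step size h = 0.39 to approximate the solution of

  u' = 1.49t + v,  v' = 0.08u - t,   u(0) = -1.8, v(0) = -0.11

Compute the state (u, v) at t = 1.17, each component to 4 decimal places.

Euler on (u,v): u_{n+1} = u_n + h·u', v_{n+1} = v_n + h·v'.
0.000000: (-1.800000, -0.110000); f=(-0.110000, -0.144000) → (-1.842900, -0.166160)
0.390000: (-1.842900, -0.166160); f=(0.414940, -0.537432) → (-1.681073, -0.375758)
0.780000: (-1.681073, -0.375758); f=(0.786442, -0.914486) → (-1.374361, -0.732408)
(u(1.17), v(1.17)) ≈ (-1.3744, -0.7324)

-1.3744, -0.7324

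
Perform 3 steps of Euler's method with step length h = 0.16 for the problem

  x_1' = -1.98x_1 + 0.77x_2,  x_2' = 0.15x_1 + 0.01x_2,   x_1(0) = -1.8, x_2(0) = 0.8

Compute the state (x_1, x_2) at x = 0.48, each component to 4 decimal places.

Euler on (x_1,x_2): x_1_{n+1} = x_1_n + h·x_1', x_2_{n+1} = x_2_n + h·x_2'.
0.000000: (-1.800000, 0.800000); f=(4.180000, -0.262000) → (-1.131200, 0.758080)
0.160000: (-1.131200, 0.758080); f=(2.823498, -0.162099) → (-0.679440, 0.732144)
0.320000: (-0.679440, 0.732144); f=(1.909043, -0.094595) → (-0.373994, 0.717009)
(x_1(0.48), x_2(0.48)) ≈ (-0.3740, 0.7170)

-0.3740, 0.7170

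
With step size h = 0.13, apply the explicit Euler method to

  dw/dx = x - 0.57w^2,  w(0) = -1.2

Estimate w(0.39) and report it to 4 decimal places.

-1.5312

Euler: w_{n+1} = w_n + h·f(x_n, w_n).
x=0.000000, w=-1.200000: f=-0.820800 → w ← -1.200000 + 0.13·(-0.820800) = -1.306704
x=0.130000, w=-1.306704: f=-0.843261 → w ← -1.306704 + 0.13·(-0.843261) = -1.416328
x=0.260000, w=-1.416328: f=-0.883411 → w ← -1.416328 + 0.13·(-0.883411) = -1.531171
w(0.39) ≈ -1.5312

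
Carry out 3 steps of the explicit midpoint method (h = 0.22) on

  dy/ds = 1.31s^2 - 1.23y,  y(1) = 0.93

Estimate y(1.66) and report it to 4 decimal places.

Midpoint: k1 = f(s_n, y_n); k2 = f(s_n + h/2, y_n + (h/2)·k1); y_{n+1} = y_n + h·k2.
s=1.000000, y=0.930000:
  k1 = f(1.000000, 0.930000) = 0.166100
  k2 = f(1.110000, 0.948271) = 0.447678
  y ← 0.930000 + 0.22·0.447678 = 1.028489
s=1.220000, y=1.028489:
  k1 = f(1.220000, 1.028489) = 0.684762
  k2 = f(1.330000, 1.103813) = 0.959569
  y ← 1.028489 + 0.22·0.959569 = 1.239594
s=1.440000, y=1.239594:
  k1 = f(1.440000, 1.239594) = 1.191715
  k2 = f(1.550000, 1.370683) = 1.461335
  y ← 1.239594 + 0.22·1.461335 = 1.561088
y(1.66) ≈ 1.5611

1.5611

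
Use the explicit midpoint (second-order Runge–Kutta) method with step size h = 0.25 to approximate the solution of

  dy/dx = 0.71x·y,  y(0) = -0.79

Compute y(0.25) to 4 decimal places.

Midpoint: k1 = f(x_n, y_n); k2 = f(x_n + h/2, y_n + (h/2)·k1); y_{n+1} = y_n + h·k2.
x=0.000000, y=-0.790000:
  k1 = f(0.000000, -0.790000) = 0.000000
  k2 = f(0.125000, -0.790000) = -0.070112
  y ← -0.790000 + 0.25·(-0.070112) = -0.807528
y(0.25) ≈ -0.8075

-0.8075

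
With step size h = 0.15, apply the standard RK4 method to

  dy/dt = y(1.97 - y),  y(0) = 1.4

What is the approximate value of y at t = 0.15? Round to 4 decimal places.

1.5119

RK4: k1 = f(t_n, y_n); k2 = f(t_n + h/2, y_n + (h/2)·k1); k3 = f(t_n + h/2, y_n + (h/2)·k2); k4 = f(t_n + h, y_n + h·k3); y_{n+1} = y_n + (h/6)·(k1 + 2k2 + 2k3 + k4).
t=0.000000, y=1.400000:
  k1 = f(0.000000, 1.400000) = 0.798000
  k2 = f(0.075000, 1.459850) = 0.744742
  k3 = f(0.075000, 1.455856) = 0.748520
  k4 = f(0.150000, 1.512278) = 0.692203
  y ← 1.400000 + (0.15/6)·(k1 + 2k2 + 2k3 + k4) = 1.511918
y(0.15) ≈ 1.5119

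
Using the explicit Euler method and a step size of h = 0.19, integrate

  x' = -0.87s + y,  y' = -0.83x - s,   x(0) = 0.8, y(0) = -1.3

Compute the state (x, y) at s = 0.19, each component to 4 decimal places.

Euler on (x,y): x_{n+1} = x_n + h·x', y_{n+1} = y_n + h·y'.
0.000000: (0.800000, -1.300000); f=(-1.300000, -0.664000) → (0.553000, -1.426160)
(x(0.19), y(0.19)) ≈ (0.5530, -1.4262)

0.5530, -1.4262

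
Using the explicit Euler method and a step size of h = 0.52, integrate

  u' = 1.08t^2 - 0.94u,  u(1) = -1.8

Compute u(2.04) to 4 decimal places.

1.1142

Euler: u_{n+1} = u_n + h·f(t_n, u_n).
t=1.000000, u=-1.800000: f=2.772000 → u ← -1.800000 + 0.52·2.772000 = -0.358560
t=1.520000, u=-0.358560: f=2.832278 → u ← -0.358560 + 0.52·2.832278 = 1.114225
u(2.04) ≈ 1.1142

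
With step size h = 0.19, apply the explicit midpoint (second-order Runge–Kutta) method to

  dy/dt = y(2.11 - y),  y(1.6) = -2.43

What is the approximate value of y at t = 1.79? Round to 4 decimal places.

Midpoint: k1 = f(t_n, y_n); k2 = f(t_n + h/2, y_n + (h/2)·k1); y_{n+1} = y_n + h·k2.
t=1.600000, y=-2.430000:
  k1 = f(1.600000, -2.430000) = -11.032200
  k2 = f(1.695000, -3.478059) = -19.435599
  y ← -2.430000 + 0.19·(-19.435599) = -6.122764
y(1.79) ≈ -6.1228

-6.1228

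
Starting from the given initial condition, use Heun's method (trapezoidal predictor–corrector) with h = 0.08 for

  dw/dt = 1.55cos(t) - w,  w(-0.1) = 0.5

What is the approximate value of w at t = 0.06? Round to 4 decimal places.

Heun: k1 = f(t_n, w_n); k2 = f(t_n + h, w_n + h·k1); w_{n+1} = w_n + (h/2)·(k1 + k2).
t=-0.100000, w=0.500000:
  k1 = f(-0.100000, 0.500000) = 1.042256
  k2 = f(-0.020000, 0.583381) = 0.966309
  w ← 0.500000 + (0.08/2)·(1.042256 + 0.966309) = 0.580343
t=-0.020000, w=0.580343:
  k1 = f(-0.020000, 0.580343) = 0.969347
  k2 = f(0.060000, 0.657890) = 0.889320
  w ← 0.580343 + (0.08/2)·(0.969347 + 0.889320) = 0.654689
w(0.06) ≈ 0.6547

0.6547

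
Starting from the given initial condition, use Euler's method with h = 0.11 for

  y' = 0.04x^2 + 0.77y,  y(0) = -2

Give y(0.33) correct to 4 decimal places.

Euler: y_{n+1} = y_n + h·f(x_n, y_n).
x=0.000000, y=-2.000000: f=-1.540000 → y ← -2.000000 + 0.11·(-1.540000) = -2.169400
x=0.110000, y=-2.169400: f=-1.669954 → y ← -2.169400 + 0.11·(-1.669954) = -2.353095
x=0.220000, y=-2.353095: f=-1.809947 → y ← -2.353095 + 0.11·(-1.809947) = -2.552189
y(0.33) ≈ -2.5522

-2.5522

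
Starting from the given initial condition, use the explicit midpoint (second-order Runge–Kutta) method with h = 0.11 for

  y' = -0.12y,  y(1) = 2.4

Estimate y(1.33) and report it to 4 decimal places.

Midpoint: k1 = f(x_n, y_n); k2 = f(x_n + h/2, y_n + (h/2)·k1); y_{n+1} = y_n + h·k2.
x=1.000000, y=2.400000:
  k1 = f(1.000000, 2.400000) = -0.288000
  k2 = f(1.055000, 2.384160) = -0.286099
  y ← 2.400000 + 0.11·(-0.286099) = 2.368529
x=1.110000, y=2.368529:
  k1 = f(1.110000, 2.368529) = -0.284223
  k2 = f(1.165000, 2.352897) = -0.282348
  y ← 2.368529 + 0.11·(-0.282348) = 2.337471
x=1.220000, y=2.337471:
  k1 = f(1.220000, 2.337471) = -0.280497
  k2 = f(1.275000, 2.322044) = -0.278645
  y ← 2.337471 + 0.11·(-0.278645) = 2.306820
y(1.33) ≈ 2.3068

2.3068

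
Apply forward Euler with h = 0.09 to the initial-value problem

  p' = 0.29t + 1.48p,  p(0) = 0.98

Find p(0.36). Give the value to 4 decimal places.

Euler: p_{n+1} = p_n + h·f(t_n, p_n).
t=0.000000, p=0.980000: f=1.450400 → p ← 0.980000 + 0.09·1.450400 = 1.110536
t=0.090000, p=1.110536: f=1.669693 → p ← 1.110536 + 0.09·1.669693 = 1.260808
t=0.180000, p=1.260808: f=1.918196 → p ← 1.260808 + 0.09·1.918196 = 1.433446
t=0.270000, p=1.433446: f=2.199800 → p ← 1.433446 + 0.09·2.199800 = 1.631428
p(0.36) ≈ 1.6314

1.6314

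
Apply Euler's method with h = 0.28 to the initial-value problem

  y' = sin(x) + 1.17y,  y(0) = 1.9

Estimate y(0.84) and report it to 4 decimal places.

4.6973

Euler: y_{n+1} = y_n + h·f(x_n, y_n).
x=0.000000, y=1.900000: f=2.223000 → y ← 1.900000 + 0.28·2.223000 = 2.522440
x=0.280000, y=2.522440: f=3.227610 → y ← 2.522440 + 0.28·3.227610 = 3.426171
x=0.560000, y=3.426171: f=4.539806 → y ← 3.426171 + 0.28·4.539806 = 4.697317
y(0.84) ≈ 4.6973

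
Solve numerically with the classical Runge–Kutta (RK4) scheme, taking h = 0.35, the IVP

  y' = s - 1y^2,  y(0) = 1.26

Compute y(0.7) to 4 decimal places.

RK4: k1 = f(s_n, y_n); k2 = f(s_n + h/2, y_n + (h/2)·k1); k3 = f(s_n + h/2, y_n + (h/2)·k2); k4 = f(s_n + h, y_n + h·k3); y_{n+1} = y_n + (h/6)·(k1 + 2k2 + 2k3 + k4).
s=0.000000, y=1.260000:
  k1 = f(0.000000, 1.260000) = -1.587600
  k2 = f(0.175000, 0.982170) = -0.789658
  k3 = f(0.175000, 1.121810) = -1.083457
  k4 = f(0.350000, 0.880790) = -0.425791
  y ← 1.260000 + (0.35/6)·(k1 + 2k2 + 2k3 + k4) = 0.924022
s=0.350000, y=0.924022:
  k1 = f(0.350000, 0.924022) = -0.503817
  k2 = f(0.525000, 0.835854) = -0.173652
  k3 = f(0.525000, 0.893633) = -0.273580
  k4 = f(0.700000, 0.828269) = 0.013970
  y ← 0.924022 + (0.35/6)·(k1 + 2k2 + 2k3 + k4) = 0.843271
y(0.7) ≈ 0.8433

0.8433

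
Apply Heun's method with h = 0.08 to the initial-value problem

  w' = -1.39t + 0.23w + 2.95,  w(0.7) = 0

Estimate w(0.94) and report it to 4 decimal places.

Heun: k1 = f(t_n, w_n); k2 = f(t_n + h, w_n + h·k1); w_{n+1} = w_n + (h/2)·(k1 + k2).
t=0.700000, w=0.000000:
  k1 = f(0.700000, 0.000000) = 1.977000
  k2 = f(0.780000, 0.158160) = 1.902177
  w ← 0.000000 + (0.08/2)·(1.977000 + 1.902177) = 0.155167
t=0.780000, w=0.155167:
  k1 = f(0.780000, 0.155167) = 1.901488
  k2 = f(0.860000, 0.307286) = 1.825276
  w ← 0.155167 + (0.08/2)·(1.901488 + 1.825276) = 0.304238
t=0.860000, w=0.304238:
  k1 = f(0.860000, 0.304238) = 1.824575
  k2 = f(0.940000, 0.450204) = 1.746947
  w ← 0.304238 + (0.08/2)·(1.824575 + 1.746947) = 0.447099
w(0.94) ≈ 0.4471

0.4471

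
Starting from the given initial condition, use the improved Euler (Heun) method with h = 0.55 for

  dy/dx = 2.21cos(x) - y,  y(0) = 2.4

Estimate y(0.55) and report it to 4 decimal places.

2.2346

Heun: k1 = f(x_n, y_n); k2 = f(x_n + h, y_n + h·k1); y_{n+1} = y_n + (h/2)·(k1 + k2).
x=0.000000, y=2.400000:
  k1 = f(0.000000, 2.400000) = -0.190000
  k2 = f(0.550000, 2.295500) = -0.411421
  y ← 2.400000 + (0.55/2)·(-0.190000 + (-0.411421)) = 2.234609
y(0.55) ≈ 2.2346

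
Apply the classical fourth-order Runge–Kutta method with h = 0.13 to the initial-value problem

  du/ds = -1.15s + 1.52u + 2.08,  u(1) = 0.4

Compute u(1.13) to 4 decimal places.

0.6107

RK4: k1 = f(s_n, u_n); k2 = f(s_n + h/2, u_n + (h/2)·k1); k3 = f(s_n + h/2, u_n + (h/2)·k2); k4 = f(s_n + h, u_n + h·k3); u_{n+1} = u_n + (h/6)·(k1 + 2k2 + 2k3 + k4).
s=1.000000, u=0.400000:
  k1 = f(1.000000, 0.400000) = 1.538000
  k2 = f(1.065000, 0.499970) = 1.615204
  k3 = f(1.065000, 0.504988) = 1.622832
  k4 = f(1.130000, 0.610968) = 1.709172
  u ← 0.400000 + (0.13/6)·(k1 + 2k2 + 2k3 + k4) = 0.610670
u(1.13) ≈ 0.6107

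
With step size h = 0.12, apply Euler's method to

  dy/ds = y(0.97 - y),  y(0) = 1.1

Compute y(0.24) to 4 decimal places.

Euler: y_{n+1} = y_n + h·f(s_n, y_n).
s=0.000000, y=1.100000: f=-0.143000 → y ← 1.100000 + 0.12·(-0.143000) = 1.082840
s=0.120000, y=1.082840: f=-0.122188 → y ← 1.082840 + 0.12·(-0.122188) = 1.068177
y(0.24) ≈ 1.0682

1.0682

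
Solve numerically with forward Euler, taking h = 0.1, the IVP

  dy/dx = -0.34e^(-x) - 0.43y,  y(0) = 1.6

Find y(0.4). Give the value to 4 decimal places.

Euler: y_{n+1} = y_n + h·f(x_n, y_n).
x=0.000000, y=1.600000: f=-1.028000 → y ← 1.600000 + 0.1·(-1.028000) = 1.497200
x=0.100000, y=1.497200: f=-0.951441 → y ← 1.497200 + 0.1·(-0.951441) = 1.402056
x=0.200000, y=1.402056: f=-0.881253 → y ← 1.402056 + 0.1·(-0.881253) = 1.313931
x=0.300000, y=1.313931: f=-0.816868 → y ← 1.313931 + 0.1·(-0.816868) = 1.232244
y(0.4) ≈ 1.2322

1.2322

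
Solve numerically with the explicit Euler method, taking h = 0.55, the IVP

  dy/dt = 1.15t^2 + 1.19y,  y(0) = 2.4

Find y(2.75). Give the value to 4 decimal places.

38.6258

Euler: y_{n+1} = y_n + h·f(t_n, y_n).
t=0.000000, y=2.400000: f=2.856000 → y ← 2.400000 + 0.55·2.856000 = 3.970800
t=0.550000, y=3.970800: f=5.073127 → y ← 3.970800 + 0.55·5.073127 = 6.761020
t=1.100000, y=6.761020: f=9.437114 → y ← 6.761020 + 0.55·9.437114 = 11.951432
t=1.650000, y=11.951432: f=17.353079 → y ← 11.951432 + 0.55·17.353079 = 21.495626
t=2.200000, y=21.495626: f=31.145795 → y ← 21.495626 + 0.55·31.145795 = 38.625813
y(2.75) ≈ 38.6258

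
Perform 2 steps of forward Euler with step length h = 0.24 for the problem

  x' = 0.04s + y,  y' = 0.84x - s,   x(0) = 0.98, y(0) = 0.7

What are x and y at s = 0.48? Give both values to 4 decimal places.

1.3657, 1.0714

Euler on (x,y): x_{n+1} = x_n + h·x', y_{n+1} = y_n + h·y'.
0.000000: (0.980000, 0.700000); f=(0.700000, 0.823200) → (1.148000, 0.897568)
0.240000: (1.148000, 0.897568); f=(0.907168, 0.724320) → (1.365720, 1.071405)
(x(0.48), y(0.48)) ≈ (1.3657, 1.0714)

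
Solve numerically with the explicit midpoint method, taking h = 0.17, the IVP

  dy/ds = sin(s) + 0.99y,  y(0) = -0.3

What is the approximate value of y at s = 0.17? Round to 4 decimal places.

-0.3403

Midpoint: k1 = f(s_n, y_n); k2 = f(s_n + h/2, y_n + (h/2)·k1); y_{n+1} = y_n + h·k2.
s=0.000000, y=-0.300000:
  k1 = f(0.000000, -0.300000) = -0.297000
  k2 = f(0.085000, -0.325245) = -0.237095
  y ← -0.300000 + 0.17·(-0.237095) = -0.340306
y(0.17) ≈ -0.3403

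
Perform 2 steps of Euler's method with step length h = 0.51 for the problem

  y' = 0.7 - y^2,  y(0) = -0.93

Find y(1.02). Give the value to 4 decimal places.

-1.1816

Euler: y_{n+1} = y_n + h·f(t_n, y_n).
t=0.000000, y=-0.930000: f=-0.164900 → y ← -0.930000 + 0.51·(-0.164900) = -1.014099
t=0.510000, y=-1.014099: f=-0.328397 → y ← -1.014099 + 0.51·(-0.328397) = -1.181581
y(1.02) ≈ -1.1816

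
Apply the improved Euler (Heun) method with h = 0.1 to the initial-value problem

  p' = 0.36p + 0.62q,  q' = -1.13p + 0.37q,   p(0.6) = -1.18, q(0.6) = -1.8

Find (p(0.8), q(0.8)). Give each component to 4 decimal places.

-1.4898, -1.6259

Heun on (p,q): k1 = f(t_n, state_n); k2 = f(t_n + h, state_n + h·k1); state_{n+1} = state_n + (h/2)·(k1 + k2).
0.600000: (-1.180000, -1.800000)
  k1 = (-1.540800, 0.667400)
  predictor → (-1.334080, -1.733260)
  k2 = (-1.554890, 0.866204)
  → (-1.334785, -1.723320)
0.700000: (-1.334785, -1.723320)
  k1 = (-1.548981, 0.870678)
  predictor → (-1.489683, -1.636252)
  k2 = (-1.550762, 1.077928)
  → (-1.489772, -1.625889)
(p(0.8), q(0.8)) ≈ (-1.4898, -1.6259)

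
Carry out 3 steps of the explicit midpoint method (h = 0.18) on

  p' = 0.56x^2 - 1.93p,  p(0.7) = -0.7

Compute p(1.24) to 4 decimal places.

Midpoint: k1 = f(x_n, p_n); k2 = f(x_n + h/2, p_n + (h/2)·k1); p_{n+1} = p_n + h·k2.
x=0.700000, p=-0.700000:
  k1 = f(0.700000, -0.700000) = 1.625400
  k2 = f(0.790000, -0.553714) = 1.418164
  p ← -0.700000 + 0.18·1.418164 = -0.444730
x=0.880000, p=-0.444730:
  k1 = f(0.880000, -0.444730) = 1.291994
  k2 = f(0.970000, -0.328451) = 1.160814
  p ← -0.444730 + 0.18·1.160814 = -0.235784
x=1.060000, p=-0.235784:
  k1 = f(1.060000, -0.235784) = 1.084279
  k2 = f(1.150000, -0.138199) = 1.007324
  p ← -0.235784 + 0.18·1.007324 = -0.054466
p(1.24) ≈ -0.0545

-0.0545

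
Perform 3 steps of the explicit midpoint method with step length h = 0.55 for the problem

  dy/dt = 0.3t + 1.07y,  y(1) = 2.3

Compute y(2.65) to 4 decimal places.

Midpoint: k1 = f(t_n, y_n); k2 = f(t_n + h/2, y_n + (h/2)·k1); y_{n+1} = y_n + h·k2.
t=1.000000, y=2.300000:
  k1 = f(1.000000, 2.300000) = 2.761000
  k2 = f(1.275000, 3.059275) = 3.655924
  y ← 2.300000 + 0.55·3.655924 = 4.310758
t=1.550000, y=4.310758:
  k1 = f(1.550000, 4.310758) = 5.077511
  k2 = f(1.825000, 5.707074) = 6.654069
  y ← 4.310758 + 0.55·6.654069 = 7.970496
t=2.100000, y=7.970496:
  k1 = f(2.100000, 7.970496) = 9.158431
  k2 = f(2.375000, 10.489065) = 11.935799
  y ← 7.970496 + 0.55·11.935799 = 14.535186
y(2.65) ≈ 14.5352

14.5352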